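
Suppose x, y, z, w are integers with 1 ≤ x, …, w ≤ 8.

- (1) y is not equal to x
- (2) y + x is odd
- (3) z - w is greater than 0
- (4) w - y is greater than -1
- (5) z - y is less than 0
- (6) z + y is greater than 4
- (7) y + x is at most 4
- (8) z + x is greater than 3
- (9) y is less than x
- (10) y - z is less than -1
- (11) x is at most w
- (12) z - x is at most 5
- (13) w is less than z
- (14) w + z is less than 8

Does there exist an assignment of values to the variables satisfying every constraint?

Constraints 3, 5, 9, and 11 give x ≤ w, w < z, z < y, y < x. Chaining: x ≤ w < z < y < x, which forces x < x — impossible.

Unsatisfiable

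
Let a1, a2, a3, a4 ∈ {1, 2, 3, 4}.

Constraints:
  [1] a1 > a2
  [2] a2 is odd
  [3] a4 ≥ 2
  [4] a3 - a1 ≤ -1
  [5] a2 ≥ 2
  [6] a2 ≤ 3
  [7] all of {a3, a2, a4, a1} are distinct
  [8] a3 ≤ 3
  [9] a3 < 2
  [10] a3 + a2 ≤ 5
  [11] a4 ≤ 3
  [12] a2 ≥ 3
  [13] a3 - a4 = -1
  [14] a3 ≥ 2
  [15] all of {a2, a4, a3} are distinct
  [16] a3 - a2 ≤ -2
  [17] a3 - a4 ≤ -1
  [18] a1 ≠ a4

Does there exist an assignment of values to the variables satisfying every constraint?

Constraints 3, 5, 6, 8, 11, and 14 confine each of a2, a4, a3 to the 2 values {2, 3}.
Constraint 15 requires all 3 of them to be distinct, but only 2 values are available — impossible by the pigeonhole principle.

Unsatisfiable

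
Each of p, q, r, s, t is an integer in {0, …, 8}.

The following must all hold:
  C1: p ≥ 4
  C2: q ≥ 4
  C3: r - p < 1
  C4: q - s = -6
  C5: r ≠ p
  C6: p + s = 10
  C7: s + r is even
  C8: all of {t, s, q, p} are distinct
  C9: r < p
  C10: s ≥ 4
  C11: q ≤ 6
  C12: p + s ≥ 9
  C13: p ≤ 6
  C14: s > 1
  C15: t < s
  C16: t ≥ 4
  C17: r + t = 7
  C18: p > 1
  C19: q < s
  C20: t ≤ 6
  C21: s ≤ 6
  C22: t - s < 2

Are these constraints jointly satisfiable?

Unsatisfiable

Constraints 1, 2, 10, 11, 13, 16, 20, and 21 confine each of t, s, q, p to the 3 values {4, …, 6}.
Constraint 8 requires all 4 of them to be distinct, but only 3 values are available — impossible by the pigeonhole principle.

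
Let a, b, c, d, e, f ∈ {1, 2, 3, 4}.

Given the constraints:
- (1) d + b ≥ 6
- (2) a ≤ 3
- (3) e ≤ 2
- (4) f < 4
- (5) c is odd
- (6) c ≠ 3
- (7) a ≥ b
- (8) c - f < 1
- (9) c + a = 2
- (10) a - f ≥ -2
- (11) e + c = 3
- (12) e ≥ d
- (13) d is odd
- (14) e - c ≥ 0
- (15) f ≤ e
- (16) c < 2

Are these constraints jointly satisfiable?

From constraints 3 and 12: d ≤ e ≤ 2. From constraints 2 and 7: b ≤ a ≤ 3. Hence d + b ≤ 5. But constraint 1 requires d + b ≥ 6, and 6 > 5. Contradiction.

Unsatisfiable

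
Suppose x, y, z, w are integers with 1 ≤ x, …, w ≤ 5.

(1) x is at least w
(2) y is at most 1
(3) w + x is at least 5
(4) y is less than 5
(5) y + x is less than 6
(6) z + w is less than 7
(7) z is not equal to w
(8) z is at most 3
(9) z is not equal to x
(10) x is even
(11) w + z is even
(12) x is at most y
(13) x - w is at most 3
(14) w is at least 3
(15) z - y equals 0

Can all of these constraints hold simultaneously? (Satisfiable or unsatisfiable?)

Unsatisfiable

From constraints 1 and 14: x ≥ w and w ≥ 3, so x ≥ 3. From constraints 2 and 12: x ≤ y and y ≤ 1, so x ≤ 1. But 1 < 3, so no value of x works.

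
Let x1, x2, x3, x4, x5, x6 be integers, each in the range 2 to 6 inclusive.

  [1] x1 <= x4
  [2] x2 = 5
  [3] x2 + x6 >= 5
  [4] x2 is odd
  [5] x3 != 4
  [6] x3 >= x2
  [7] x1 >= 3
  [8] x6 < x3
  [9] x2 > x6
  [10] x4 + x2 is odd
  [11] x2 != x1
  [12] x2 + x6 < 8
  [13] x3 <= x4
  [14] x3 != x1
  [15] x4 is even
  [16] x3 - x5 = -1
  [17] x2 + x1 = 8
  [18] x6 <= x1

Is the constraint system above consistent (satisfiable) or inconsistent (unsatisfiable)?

Satisfiable

Take x1 = 3, x2 = 5, x3 = 5, x4 = 6, x5 = 6, x6 = 2. Then constraint 3: x2 + x6 = 7; constraint 12: x2 + x6 = 7; constraint 16: x3 - x5 = -1, and every other listed constraint is also met.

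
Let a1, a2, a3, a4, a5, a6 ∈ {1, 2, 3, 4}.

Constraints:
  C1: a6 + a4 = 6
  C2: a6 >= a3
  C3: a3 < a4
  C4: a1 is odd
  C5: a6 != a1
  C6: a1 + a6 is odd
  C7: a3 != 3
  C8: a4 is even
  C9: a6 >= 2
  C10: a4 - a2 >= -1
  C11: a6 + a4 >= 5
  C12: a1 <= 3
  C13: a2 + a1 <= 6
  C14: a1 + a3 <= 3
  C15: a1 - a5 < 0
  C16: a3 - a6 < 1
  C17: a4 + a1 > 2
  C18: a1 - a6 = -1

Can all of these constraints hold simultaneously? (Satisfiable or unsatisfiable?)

The assignment a1 = 1, a2 = 2, a3 = 1, a4 = 4, a5 = 2, a6 = 2 works:
  constraint 1 holds since a6 + a4 = 6.
  constraint 10 holds since a4 - a2 = 2.
The rest check out directly.

Satisfiable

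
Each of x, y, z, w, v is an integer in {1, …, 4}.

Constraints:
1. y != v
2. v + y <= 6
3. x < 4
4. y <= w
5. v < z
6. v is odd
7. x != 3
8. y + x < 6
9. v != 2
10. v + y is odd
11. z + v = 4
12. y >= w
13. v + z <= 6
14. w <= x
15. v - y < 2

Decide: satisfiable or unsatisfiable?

The assignment x = 2, y = 2, z = 3, w = 2, v = 1 works:
  constraint 2 holds since v + y = 3.
  constraint 8 holds since y + x = 4.
  constraint 11 holds since z + v = 4.
The rest check out directly.

Satisfiable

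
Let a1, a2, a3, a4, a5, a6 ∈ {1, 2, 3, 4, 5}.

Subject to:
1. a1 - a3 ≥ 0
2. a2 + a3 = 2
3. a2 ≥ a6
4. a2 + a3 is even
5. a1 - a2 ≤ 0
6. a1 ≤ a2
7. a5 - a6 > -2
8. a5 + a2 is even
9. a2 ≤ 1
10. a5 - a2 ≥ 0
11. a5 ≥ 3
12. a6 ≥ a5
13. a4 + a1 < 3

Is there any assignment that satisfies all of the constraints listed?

Unsatisfiable

From constraints 11 and 12: a6 ≥ a5 and a5 ≥ 3, so a6 ≥ 3. From constraints 3 and 9: a6 ≤ a2 and a2 ≤ 1, so a6 ≤ 1. But 1 < 3, so no value of a6 works.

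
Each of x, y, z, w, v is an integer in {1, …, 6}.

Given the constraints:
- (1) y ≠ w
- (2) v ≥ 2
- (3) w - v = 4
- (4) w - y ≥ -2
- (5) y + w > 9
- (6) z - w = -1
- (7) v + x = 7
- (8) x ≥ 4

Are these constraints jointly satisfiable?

Take x = 5, y = 5, z = 5, w = 6, v = 2. Then constraint 3: w - v = 4; constraint 4: w - y = 1; constraint 5: y + w = 11, and every other listed constraint is also met.

Satisfiable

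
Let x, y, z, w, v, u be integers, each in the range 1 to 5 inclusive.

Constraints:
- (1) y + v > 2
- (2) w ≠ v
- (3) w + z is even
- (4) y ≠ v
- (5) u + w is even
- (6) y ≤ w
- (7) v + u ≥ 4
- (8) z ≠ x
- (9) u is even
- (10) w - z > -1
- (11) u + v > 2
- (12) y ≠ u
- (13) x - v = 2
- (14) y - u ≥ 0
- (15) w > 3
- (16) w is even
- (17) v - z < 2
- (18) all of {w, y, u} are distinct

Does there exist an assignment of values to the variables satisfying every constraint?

Satisfiable

Setting (x, y, z, w, v, u) = (4, 3, 2, 4, 2, 2) satisfies everything: constraint 1: y + v = 5; constraint 7: v + u = 4, and the others follow.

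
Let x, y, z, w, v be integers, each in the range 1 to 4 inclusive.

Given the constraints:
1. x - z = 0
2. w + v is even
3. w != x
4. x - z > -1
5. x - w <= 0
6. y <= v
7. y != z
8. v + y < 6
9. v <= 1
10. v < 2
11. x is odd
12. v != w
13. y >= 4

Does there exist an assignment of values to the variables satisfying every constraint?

From constraints 6 and 13: v ≥ y and y ≥ 4, so v ≥ 4. From constraint 9: v ≤ 1. But 1 < 4, so no value of v works.

Unsatisfiable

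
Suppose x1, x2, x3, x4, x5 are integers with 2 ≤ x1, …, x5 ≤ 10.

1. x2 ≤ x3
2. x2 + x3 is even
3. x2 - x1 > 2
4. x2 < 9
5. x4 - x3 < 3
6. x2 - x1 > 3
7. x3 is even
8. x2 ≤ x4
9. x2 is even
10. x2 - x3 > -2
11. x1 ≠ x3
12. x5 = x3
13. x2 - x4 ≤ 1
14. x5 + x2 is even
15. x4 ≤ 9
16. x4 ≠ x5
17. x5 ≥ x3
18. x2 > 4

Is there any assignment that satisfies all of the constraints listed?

Satisfiable

Take x1 = 2, x2 = 6, x3 = 6, x4 = 7, x5 = 6. Then constraint 3: x2 - x1 = 4; constraint 5: x4 - x3 = 1, and every other listed constraint is also met.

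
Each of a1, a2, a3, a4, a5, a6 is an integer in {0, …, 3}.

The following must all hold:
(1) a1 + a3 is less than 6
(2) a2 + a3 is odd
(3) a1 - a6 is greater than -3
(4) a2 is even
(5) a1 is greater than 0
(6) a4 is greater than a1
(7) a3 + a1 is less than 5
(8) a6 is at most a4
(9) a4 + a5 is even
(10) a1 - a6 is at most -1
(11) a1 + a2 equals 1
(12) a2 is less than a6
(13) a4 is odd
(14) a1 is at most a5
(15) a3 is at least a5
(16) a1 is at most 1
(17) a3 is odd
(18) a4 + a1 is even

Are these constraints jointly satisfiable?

Try a1 = 1, a2 = 0, a3 = 3, a4 = 3, a5 = 3, a6 = 3.
Check constraint 1: a1 + a3 = 4; constraint 3: a1 - a6 = -2. The remaining constraints are straightforward to verify.

Satisfiable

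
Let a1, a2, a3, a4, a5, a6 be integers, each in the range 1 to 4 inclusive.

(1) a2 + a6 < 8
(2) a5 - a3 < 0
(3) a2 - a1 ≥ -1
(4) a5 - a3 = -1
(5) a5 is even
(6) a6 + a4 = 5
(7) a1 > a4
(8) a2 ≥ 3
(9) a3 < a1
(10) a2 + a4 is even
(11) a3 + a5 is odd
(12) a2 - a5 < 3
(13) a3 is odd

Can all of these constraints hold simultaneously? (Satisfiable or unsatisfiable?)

Try a1 = 4, a2 = 3, a3 = 3, a4 = 3, a5 = 2, a6 = 2.
Check constraint 1: a2 + a6 = 5; constraint 2: a5 - a3 = -1; constraint 3: a2 - a1 = -1. The remaining constraints are straightforward to verify.

Satisfiable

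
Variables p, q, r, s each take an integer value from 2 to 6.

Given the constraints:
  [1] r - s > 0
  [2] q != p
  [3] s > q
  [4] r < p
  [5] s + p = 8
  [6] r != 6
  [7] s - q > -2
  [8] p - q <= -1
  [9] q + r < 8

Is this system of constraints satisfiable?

Constraints 1, 3, 4, and 8 give p < q, q < s, s < r, r < p. Chaining: p < q < s < r < p, which forces p < p — impossible.

Unsatisfiable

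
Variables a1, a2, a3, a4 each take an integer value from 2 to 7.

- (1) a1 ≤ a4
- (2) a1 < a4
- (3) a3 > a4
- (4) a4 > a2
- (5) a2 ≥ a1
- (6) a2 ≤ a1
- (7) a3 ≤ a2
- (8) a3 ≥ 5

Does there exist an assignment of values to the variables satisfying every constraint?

Constraints 3, 4, and 7 give a3 ≤ a2, a2 < a4, a4 < a3. Chaining: a3 ≤ a2 < a4 < a3, which forces a3 < a3 — impossible.

Unsatisfiable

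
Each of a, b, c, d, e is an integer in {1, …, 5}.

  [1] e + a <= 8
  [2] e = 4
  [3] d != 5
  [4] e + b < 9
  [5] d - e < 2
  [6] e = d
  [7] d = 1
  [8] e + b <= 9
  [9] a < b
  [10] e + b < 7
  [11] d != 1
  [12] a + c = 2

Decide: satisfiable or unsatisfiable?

Unsatisfiable

Constraint 2 fixes e = 4 and constraint 7 fixes d = 1, but constraint 6 requires e = d. Since 4 ≠ 1, contradiction.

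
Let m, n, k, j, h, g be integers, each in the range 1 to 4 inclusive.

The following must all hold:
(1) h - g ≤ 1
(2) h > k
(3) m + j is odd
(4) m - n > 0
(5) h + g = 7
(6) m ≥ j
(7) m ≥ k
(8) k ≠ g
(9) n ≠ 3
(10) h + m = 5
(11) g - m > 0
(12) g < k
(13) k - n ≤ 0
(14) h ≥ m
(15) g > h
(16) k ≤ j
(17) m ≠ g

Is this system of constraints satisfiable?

Unsatisfiable

Constraints 4, 12, 13, 14, and 15 give g < k, k ≤ n, n < m, m ≤ h, h < g. Chaining: g < k ≤ n < m ≤ h < g, which forces g < g — impossible.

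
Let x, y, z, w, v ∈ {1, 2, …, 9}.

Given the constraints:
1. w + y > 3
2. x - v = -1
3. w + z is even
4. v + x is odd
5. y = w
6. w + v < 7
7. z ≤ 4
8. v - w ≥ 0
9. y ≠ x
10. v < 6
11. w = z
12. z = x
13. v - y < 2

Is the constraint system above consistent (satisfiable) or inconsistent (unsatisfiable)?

From constraints 5, 11, and 12, y = w = z = x, so y = x. But constraint 9 says y ≠ x. Contradiction.

Unsatisfiable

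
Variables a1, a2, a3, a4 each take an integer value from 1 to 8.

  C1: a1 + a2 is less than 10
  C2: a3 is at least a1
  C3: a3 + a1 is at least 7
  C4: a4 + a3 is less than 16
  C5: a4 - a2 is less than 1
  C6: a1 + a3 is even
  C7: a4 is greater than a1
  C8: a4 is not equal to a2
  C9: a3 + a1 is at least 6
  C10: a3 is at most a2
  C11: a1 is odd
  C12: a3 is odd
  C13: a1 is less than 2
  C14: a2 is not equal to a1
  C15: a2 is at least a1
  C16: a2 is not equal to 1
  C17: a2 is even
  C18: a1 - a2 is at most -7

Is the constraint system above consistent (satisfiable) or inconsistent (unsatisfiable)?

The assignment a1 = 1, a2 = 8, a3 = 7, a4 = 7 works:
  constraint 1 holds since a1 + a2 = 9.
  constraint 3 holds since a3 + a1 = 8.
  constraint 4 holds since a4 + a3 = 14.
The rest check out directly.

Satisfiable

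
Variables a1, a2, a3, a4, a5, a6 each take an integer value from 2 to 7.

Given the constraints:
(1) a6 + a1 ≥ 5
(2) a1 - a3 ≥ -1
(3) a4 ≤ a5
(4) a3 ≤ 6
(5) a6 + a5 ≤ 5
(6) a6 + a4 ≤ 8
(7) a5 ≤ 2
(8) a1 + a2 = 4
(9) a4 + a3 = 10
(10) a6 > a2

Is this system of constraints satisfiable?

Unsatisfiable

From constraints 3 and 7: a4 ≤ a5 ≤ 2. From constraint 4: a3 ≤ 6. Hence a4 + a3 ≤ 8. But constraint 9 requires a4 + a3 = 10, and 10 > 8. Contradiction.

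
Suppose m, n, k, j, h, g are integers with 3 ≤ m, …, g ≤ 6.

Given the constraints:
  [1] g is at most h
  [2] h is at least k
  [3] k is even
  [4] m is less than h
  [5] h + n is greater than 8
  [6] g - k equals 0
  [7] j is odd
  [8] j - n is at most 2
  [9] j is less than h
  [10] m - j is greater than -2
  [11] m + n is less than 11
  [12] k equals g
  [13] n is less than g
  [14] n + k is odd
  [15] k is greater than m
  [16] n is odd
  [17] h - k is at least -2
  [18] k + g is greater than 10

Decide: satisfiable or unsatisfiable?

The assignment m = 4, n = 5, k = 6, j = 5, h = 6, g = 6 works:
  constraint 5 holds since h + n = 11.
  constraint 6 holds since g - k = 0.
The rest check out directly.

Satisfiable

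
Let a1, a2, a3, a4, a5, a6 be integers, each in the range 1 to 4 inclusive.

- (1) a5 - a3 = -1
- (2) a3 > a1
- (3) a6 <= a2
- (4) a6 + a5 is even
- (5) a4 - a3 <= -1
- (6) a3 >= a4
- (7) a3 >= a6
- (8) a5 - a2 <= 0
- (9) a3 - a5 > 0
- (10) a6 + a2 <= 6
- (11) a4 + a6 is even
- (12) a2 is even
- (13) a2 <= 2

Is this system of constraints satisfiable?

Satisfiable

Try a1 = 1, a2 = 2, a3 = 2, a4 = 1, a5 = 1, a6 = 1.
Check constraint 1: a5 - a3 = -1; constraint 5: a4 - a3 = -1; constraint 8: a5 - a2 = -1. The remaining constraints are straightforward to verify.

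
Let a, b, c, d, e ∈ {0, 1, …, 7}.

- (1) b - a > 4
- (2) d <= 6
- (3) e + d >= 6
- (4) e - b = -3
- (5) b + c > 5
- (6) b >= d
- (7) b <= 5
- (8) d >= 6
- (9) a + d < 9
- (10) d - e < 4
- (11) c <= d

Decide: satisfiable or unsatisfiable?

From constraint 8: d ≥ 6. From constraints 6 and 7: d ≤ b and b ≤ 5, so d ≤ 5. But 5 < 6, so no value of d works.

Unsatisfiable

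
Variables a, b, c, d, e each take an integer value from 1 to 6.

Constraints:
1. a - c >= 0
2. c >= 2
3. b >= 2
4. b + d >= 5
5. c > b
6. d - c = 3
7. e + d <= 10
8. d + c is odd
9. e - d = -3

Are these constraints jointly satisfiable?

Satisfiable

Try a = 3, b = 2, c = 3, d = 6, e = 3.
Check constraint 1: a - c = 0; constraint 4: b + d = 8; constraint 6: d - c = 3. The remaining constraints are straightforward to verify.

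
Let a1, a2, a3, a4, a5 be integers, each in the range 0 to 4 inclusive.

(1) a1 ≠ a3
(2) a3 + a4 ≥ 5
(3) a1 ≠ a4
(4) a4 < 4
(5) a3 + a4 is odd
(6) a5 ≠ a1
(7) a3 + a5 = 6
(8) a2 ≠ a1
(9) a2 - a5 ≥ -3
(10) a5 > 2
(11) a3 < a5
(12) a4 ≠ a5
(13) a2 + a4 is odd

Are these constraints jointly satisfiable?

Satisfiable

Setting (a1, a2, a3, a4, a5) = (1, 4, 2, 3, 4) satisfies everything: constraint 2: a3 + a4 = 5; constraint 7: a3 + a5 = 6; constraint 9: a2 - a5 = 0, and the others follow.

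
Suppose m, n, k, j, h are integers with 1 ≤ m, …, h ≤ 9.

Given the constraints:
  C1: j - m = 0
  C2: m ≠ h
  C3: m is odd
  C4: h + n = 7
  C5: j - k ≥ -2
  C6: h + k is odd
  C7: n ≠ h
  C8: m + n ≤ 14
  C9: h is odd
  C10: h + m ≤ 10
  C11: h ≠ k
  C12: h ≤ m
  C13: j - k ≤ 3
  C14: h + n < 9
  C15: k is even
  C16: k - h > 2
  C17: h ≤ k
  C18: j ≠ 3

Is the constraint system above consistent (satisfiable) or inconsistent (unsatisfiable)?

Setting (m, n, k, j, h) = (7, 6, 6, 7, 1) satisfies everything: constraint 1: j - m = 0; constraint 4: h + n = 7; constraint 5: j - k = 1, and the others follow.

Satisfiable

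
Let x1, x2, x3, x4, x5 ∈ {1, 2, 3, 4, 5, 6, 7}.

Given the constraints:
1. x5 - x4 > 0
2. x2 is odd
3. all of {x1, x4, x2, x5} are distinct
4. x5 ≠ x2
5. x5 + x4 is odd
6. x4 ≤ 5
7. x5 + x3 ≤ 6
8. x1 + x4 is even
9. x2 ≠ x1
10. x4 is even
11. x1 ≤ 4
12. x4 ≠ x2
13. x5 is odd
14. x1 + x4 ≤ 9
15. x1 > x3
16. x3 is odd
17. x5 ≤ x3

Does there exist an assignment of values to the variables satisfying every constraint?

Try x1 = 4, x2 = 1, x3 = 3, x4 = 2, x5 = 3.
Check constraint 1: x5 - x4 = 1; constraint 7: x5 + x3 = 6. The remaining constraints are straightforward to verify.

Satisfiable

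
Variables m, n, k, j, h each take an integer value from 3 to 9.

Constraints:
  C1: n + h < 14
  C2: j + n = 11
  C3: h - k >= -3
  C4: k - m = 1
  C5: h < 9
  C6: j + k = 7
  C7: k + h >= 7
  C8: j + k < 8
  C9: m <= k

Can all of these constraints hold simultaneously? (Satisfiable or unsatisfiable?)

Satisfiable

Take m = 3, n = 8, k = 4, j = 3, h = 4. Then constraint 1: n + h = 12; constraint 2: j + n = 11; constraint 3: h - k = 0, and every other listed constraint is also met.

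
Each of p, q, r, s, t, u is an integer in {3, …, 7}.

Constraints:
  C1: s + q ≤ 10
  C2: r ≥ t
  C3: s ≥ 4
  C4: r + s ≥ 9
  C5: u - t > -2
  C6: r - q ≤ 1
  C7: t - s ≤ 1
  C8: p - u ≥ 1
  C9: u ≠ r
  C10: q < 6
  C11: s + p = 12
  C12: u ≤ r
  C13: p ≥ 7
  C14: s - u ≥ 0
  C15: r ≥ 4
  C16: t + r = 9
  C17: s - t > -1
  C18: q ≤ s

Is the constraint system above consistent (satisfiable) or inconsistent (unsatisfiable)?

Setting (p, q, r, s, t, u) = (7, 5, 5, 5, 4, 4) satisfies everything: constraint 1: s + q = 10; constraint 4: r + s = 10; constraint 5: u - t = 0, and the others follow.

Satisfiable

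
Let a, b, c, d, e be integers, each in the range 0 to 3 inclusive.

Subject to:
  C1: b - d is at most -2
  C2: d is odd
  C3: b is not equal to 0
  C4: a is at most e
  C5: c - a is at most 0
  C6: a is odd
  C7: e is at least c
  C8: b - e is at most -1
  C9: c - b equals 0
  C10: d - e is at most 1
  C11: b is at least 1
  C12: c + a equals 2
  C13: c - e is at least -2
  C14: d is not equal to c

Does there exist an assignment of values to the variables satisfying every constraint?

One satisfying assignment is a = 1, b = 1, c = 1, d = 3, e = 3.
For the less obvious constraints — constraint 1: b - d = -2; constraint 5: c - a = 0; constraint 8: b - e = -2 — and the others hold by inspection.

Satisfiable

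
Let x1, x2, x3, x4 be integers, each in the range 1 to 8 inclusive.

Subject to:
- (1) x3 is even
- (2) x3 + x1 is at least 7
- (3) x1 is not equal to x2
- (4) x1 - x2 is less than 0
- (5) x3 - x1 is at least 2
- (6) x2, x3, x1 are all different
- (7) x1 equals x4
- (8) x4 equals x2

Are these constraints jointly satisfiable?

Unsatisfiable

From constraints 7 and 8, x1 = x4 = x2, so x1 = x2. But constraint 3 says x1 ≠ x2. Contradiction.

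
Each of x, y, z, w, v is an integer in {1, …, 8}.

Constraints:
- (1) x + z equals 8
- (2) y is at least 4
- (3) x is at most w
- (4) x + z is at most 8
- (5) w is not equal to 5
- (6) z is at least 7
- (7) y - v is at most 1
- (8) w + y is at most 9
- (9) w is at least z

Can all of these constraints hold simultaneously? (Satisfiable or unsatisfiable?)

From constraints 6 and 9: w ≥ z ≥ 7. From constraint 2: y ≥ 4. Hence w + y ≥ 11. But constraint 8 requires w + y ≤ 9, and 9 < 11. Contradiction.

Unsatisfiable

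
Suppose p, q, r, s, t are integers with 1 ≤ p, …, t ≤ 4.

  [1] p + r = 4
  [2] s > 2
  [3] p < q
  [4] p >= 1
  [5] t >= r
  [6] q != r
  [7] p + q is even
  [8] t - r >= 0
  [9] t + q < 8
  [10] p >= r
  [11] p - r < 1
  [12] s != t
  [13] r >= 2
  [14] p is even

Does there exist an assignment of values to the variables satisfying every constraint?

One satisfying assignment is p = 2, q = 4, r = 2, s = 4, t = 2.
For the less obvious constraints — constraint 1: p + r = 4; constraint 8: t - r = 0; constraint 9: t + q = 6 — and the others hold by inspection.

Satisfiable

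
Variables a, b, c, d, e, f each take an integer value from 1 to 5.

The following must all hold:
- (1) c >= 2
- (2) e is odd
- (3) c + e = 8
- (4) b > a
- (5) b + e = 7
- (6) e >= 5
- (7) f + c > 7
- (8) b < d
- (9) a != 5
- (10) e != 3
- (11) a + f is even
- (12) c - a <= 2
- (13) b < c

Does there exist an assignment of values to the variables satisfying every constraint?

Satisfiable

Setting (a, b, c, d, e, f) = (1, 2, 3, 4, 5, 5) satisfies everything: constraint 3: c + e = 8; constraint 5: b + e = 7; constraint 7: f + c = 8, and the others follow.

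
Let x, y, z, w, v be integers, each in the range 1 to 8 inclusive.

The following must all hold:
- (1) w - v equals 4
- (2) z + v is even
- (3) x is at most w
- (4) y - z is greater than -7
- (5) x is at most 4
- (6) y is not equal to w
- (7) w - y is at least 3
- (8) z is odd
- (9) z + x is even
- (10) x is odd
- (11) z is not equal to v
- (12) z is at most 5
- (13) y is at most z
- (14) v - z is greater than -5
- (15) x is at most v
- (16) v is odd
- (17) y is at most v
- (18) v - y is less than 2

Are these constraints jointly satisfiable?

Take x = 1, y = 1, z = 5, w = 5, v = 1. Then constraint 1: w - v = 4; constraint 4: y - z = -4; constraint 7: w - y = 4, and every other listed constraint is also met.

Satisfiable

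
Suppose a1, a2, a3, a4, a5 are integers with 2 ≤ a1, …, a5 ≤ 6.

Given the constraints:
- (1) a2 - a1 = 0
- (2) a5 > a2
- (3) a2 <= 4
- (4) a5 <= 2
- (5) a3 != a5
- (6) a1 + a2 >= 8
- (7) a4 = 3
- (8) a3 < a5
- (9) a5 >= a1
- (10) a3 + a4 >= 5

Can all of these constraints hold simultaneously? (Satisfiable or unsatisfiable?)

From constraints 4 and 9: a1 ≤ a5 ≤ 2. From constraint 3: a2 ≤ 4. Hence a1 + a2 ≤ 6. But constraint 6 requires a1 + a2 ≥ 8, and 8 > 6. Contradiction.

Unsatisfiable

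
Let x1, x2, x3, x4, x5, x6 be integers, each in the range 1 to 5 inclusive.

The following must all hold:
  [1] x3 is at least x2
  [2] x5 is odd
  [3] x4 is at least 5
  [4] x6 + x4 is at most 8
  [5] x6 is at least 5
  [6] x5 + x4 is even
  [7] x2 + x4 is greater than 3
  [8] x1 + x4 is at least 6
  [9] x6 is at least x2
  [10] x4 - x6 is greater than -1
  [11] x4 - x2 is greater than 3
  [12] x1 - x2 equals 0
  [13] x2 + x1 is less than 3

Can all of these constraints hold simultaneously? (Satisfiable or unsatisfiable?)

From constraint 5: x6 ≥ 5. From constraint 3: x4 ≥ 5. Hence x6 + x4 ≥ 10. But constraint 4 requires x6 + x4 ≤ 8, and 8 < 10. Contradiction.

Unsatisfiable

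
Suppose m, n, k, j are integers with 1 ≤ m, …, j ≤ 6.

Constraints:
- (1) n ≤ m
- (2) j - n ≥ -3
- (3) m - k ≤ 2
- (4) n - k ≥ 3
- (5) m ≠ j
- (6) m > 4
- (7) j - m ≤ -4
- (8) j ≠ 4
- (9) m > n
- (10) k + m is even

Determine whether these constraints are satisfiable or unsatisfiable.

Constraints 2, 3, 4, and 7 give m − j ≥ 4, j − n ≥ -3, n − k ≥ 3, k − m ≥ -2.
Adding all 4 inequalities: the left sides telescope to 0, and the right sides sum to 4 + (-3) + 3 + (-2) = 2. So 0 ≥ 2, which is false.

Unsatisfiable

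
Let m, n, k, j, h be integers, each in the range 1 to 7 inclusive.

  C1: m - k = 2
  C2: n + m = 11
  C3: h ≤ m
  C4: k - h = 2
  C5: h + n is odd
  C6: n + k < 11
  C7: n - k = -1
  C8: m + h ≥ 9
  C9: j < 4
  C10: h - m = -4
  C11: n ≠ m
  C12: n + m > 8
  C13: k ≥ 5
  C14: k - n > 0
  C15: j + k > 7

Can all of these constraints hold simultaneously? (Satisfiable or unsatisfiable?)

Satisfiable

Try m = 7, n = 4, k = 5, j = 3, h = 3.
Check constraint 1: m - k = 2; constraint 2: n + m = 11; constraint 4: k - h = 2. The remaining constraints are straightforward to verify.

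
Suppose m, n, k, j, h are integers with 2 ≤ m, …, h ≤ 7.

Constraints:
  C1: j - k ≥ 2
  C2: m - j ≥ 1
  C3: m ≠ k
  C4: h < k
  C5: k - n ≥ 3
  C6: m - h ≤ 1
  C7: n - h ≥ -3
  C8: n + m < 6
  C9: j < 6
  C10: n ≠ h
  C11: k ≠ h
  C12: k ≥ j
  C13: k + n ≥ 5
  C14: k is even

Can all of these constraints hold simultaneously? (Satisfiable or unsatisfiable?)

Unsatisfiable

Constraints 1, 2, 5, 6, and 7 give j − k ≥ 2, k − n ≥ 3, n − h ≥ -3, h − m ≥ -1, m − j ≥ 1.
Adding all 5 inequalities: the left sides telescope to 0, and the right sides sum to 2 + 3 + (-3) + (-1) + 1 = 2. So 0 ≥ 2, which is false.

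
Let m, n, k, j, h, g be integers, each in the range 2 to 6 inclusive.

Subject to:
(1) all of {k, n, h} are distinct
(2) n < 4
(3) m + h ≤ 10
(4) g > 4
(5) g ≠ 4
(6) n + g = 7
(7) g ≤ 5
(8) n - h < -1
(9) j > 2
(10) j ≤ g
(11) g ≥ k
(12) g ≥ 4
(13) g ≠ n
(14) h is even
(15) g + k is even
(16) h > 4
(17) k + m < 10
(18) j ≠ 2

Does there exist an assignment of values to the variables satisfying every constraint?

Setting (m, n, k, j, h, g) = (2, 2, 5, 5, 6, 5) satisfies everything: constraint 3: m + h = 8; constraint 6: n + g = 7, and the others follow.

Satisfiable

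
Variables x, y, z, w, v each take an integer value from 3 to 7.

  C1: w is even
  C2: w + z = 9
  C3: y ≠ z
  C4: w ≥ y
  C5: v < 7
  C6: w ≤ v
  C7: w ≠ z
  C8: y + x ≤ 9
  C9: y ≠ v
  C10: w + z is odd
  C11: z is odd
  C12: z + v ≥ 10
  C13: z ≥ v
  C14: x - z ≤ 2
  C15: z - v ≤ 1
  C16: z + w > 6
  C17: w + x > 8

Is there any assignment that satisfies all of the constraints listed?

Try x = 5, y = 4, z = 5, w = 4, v = 5.
Check constraint 2: w + z = 9; constraint 8: y + x = 9. The remaining constraints are straightforward to verify.

Satisfiable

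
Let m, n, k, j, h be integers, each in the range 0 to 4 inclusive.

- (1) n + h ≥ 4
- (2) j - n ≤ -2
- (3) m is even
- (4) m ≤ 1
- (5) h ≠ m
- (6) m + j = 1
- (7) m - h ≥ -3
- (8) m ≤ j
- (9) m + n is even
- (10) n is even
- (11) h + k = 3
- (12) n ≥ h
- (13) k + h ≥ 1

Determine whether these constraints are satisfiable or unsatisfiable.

Satisfiable

One satisfying assignment is m = 0, n = 4, k = 0, j = 1, h = 3.
For the less obvious constraints — constraint 1: n + h = 7; constraint 2: j - n = -3 — and the others hold by inspection.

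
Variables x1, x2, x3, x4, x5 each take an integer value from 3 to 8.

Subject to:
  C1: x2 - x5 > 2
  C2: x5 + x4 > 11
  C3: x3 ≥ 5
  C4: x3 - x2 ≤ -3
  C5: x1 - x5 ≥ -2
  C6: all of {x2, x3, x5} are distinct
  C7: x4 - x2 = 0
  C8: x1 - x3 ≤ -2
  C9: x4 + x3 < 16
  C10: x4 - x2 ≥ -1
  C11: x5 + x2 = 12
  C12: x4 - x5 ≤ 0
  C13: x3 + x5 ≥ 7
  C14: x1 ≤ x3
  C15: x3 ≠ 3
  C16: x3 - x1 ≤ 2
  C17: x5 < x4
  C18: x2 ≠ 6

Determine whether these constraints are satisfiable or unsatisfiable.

Constraints 4, 5, 8, 10, and 12 give x2 − x3 ≥ 3, x3 − x1 ≥ 2, x1 − x5 ≥ -2, x5 − x4 ≥ 0, x4 − x2 ≥ -1.
Adding all 5 inequalities: the left sides telescope to 0, and the right sides sum to 3 + 2 + (-2) + 0 + (-1) = 2. So 0 ≥ 2, which is false.

Unsatisfiable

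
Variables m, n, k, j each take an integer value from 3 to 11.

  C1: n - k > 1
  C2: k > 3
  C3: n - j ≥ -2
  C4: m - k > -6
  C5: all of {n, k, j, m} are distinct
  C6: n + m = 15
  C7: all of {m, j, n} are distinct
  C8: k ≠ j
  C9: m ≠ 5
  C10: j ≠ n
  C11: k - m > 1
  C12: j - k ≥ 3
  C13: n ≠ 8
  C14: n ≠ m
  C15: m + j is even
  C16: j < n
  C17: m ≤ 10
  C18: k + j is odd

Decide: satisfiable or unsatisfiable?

Try m = 4, n = 11, k = 7, j = 10.
Check constraint 1: n - k = 4; constraint 3: n - j = 1; constraint 4: m - k = -3. The remaining constraints are straightforward to verify.

Satisfiable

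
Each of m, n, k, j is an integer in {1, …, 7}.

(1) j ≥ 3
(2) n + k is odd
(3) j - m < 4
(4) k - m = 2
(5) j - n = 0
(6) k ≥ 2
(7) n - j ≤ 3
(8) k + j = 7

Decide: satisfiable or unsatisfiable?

Setting (m, n, k, j) = (1, 4, 3, 4) satisfies everything: constraint 3: j - m = 3; constraint 4: k - m = 2, and the others follow.

Satisfiable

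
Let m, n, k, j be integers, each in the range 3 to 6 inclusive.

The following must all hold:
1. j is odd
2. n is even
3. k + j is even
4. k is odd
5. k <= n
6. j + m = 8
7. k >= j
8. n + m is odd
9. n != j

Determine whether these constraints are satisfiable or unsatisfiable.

Setting (m, n, k, j) = (3, 6, 5, 5) satisfies everything: constraint 1: j = 5 is odd; constraint 2: n = 6 is even; constraint 6: j + m = 8, and the others follow.

Satisfiable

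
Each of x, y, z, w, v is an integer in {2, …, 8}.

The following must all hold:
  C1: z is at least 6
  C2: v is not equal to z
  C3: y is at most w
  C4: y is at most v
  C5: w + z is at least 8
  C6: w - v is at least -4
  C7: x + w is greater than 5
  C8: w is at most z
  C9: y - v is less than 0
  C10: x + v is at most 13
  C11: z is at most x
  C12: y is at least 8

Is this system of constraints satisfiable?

Unsatisfiable

From constraints 1 and 11: x ≥ z ≥ 6. From constraints 4 and 12: v ≥ y ≥ 8. Hence x + v ≥ 14. But constraint 10 requires x + v ≤ 13, and 13 < 14. Contradiction.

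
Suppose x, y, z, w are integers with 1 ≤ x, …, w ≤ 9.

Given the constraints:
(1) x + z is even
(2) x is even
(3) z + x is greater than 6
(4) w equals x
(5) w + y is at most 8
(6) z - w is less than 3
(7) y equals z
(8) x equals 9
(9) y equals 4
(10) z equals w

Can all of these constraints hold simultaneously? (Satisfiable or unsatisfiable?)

Constraint 9 fixes y = 4 and constraint 8 fixes x = 9. Constraints 4, 7, and 10 give y = z = w = x, so y = x. But 4 ≠ 9 — contradiction.

Unsatisfiable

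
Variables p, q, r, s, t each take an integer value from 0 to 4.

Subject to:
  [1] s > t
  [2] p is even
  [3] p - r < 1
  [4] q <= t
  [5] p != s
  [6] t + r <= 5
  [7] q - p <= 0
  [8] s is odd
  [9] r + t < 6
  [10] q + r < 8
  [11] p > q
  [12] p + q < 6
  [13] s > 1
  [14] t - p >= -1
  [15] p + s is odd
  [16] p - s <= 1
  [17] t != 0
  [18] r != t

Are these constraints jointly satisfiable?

Satisfiable

The assignment p = 2, q = 1, r = 4, s = 3, t = 1 works:
  constraint 3 holds since p - r = -2.
  constraint 6 holds since t + r = 5.
The rest check out directly.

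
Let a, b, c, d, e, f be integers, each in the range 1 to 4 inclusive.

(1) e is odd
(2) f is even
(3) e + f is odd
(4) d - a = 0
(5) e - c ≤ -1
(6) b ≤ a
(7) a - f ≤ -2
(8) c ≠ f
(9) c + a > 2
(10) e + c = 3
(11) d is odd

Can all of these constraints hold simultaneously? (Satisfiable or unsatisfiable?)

Satisfiable

Setting (a, b, c, d, e, f) = (1, 1, 2, 1, 1, 4) satisfies everything: constraint 4: d - a = 0; constraint 5: e - c = -1; constraint 7: a - f = -3, and the others follow.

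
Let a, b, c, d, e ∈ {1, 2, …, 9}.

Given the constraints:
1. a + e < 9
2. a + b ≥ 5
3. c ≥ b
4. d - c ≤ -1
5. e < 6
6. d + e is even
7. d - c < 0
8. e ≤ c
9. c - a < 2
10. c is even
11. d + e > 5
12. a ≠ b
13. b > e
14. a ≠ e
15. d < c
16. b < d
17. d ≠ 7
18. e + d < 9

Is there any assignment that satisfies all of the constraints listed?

Satisfiable

One satisfying assignment is a = 6, b = 2, c = 6, d = 5, e = 1.
For the less obvious constraints — constraint 1: a + e = 7; constraint 2: a + b = 8 — and the others hold by inspection.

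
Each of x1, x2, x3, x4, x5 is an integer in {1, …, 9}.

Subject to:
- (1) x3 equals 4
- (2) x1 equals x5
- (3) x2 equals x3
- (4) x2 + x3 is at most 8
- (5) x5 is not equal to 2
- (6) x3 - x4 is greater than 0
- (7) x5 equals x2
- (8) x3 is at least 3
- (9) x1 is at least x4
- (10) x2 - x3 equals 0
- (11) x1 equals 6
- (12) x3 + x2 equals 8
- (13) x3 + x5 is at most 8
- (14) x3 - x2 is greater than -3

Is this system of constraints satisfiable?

Unsatisfiable

Constraint 11 fixes x1 = 6 and constraint 1 fixes x3 = 4. Constraints 2, 3, and 7 give x1 = x5 = x2 = x3, so x1 = x3. But 6 ≠ 4 — contradiction.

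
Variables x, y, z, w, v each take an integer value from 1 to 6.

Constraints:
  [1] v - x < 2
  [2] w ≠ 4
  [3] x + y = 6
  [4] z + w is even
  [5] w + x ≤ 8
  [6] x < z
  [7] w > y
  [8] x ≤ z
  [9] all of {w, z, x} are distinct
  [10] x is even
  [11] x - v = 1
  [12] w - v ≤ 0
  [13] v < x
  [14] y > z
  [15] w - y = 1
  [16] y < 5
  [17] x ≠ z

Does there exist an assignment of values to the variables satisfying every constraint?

Unsatisfiable

Constraints 6, 7, 12, 13, and 14 give x < z, z < y, y < w, w ≤ v, v < x. Chaining: x < z < y < w ≤ v < x, which forces x < x — impossible.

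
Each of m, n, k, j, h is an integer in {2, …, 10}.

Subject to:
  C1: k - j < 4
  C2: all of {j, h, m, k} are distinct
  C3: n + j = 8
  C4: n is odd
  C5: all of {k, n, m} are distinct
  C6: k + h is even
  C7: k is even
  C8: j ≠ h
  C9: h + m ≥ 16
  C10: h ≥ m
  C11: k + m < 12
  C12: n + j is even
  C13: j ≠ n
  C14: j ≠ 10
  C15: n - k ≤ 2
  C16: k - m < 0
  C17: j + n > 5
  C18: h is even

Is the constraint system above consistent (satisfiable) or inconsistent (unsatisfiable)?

Satisfiable

Setting (m, n, k, j, h) = (7, 5, 4, 3, 10) satisfies everything: constraint 1: k - j = 1; constraint 3: n + j = 8, and the others follow.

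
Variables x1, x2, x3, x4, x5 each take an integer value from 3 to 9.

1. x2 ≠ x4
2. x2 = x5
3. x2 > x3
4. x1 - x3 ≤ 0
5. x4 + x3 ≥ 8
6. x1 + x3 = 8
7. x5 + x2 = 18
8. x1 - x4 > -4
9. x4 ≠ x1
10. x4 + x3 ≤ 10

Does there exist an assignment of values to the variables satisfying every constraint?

Try x1 = 4, x2 = 9, x3 = 4, x4 = 5, x5 = 9.
Check constraint 4: x1 - x3 = 0; constraint 5: x4 + x3 = 9; constraint 6: x1 + x3 = 8. The remaining constraints are straightforward to verify.

Satisfiable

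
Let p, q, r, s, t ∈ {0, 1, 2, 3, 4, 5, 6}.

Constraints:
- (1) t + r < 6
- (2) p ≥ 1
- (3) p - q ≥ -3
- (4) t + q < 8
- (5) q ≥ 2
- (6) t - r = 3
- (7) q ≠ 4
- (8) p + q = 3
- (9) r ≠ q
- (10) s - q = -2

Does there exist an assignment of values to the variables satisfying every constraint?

One satisfying assignment is p = 1, q = 2, r = 0, s = 0, t = 3.
For the less obvious constraints — constraint 1: t + r = 3; constraint 3: p - q = -1; constraint 4: t + q = 5 — and the others hold by inspection.

Satisfiable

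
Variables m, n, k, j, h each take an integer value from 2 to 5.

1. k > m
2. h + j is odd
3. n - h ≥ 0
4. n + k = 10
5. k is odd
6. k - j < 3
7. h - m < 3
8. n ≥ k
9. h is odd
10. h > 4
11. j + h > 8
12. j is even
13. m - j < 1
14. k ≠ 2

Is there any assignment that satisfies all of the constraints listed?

Take m = 3, n = 5, k = 5, j = 4, h = 5. Then constraint 3: n - h = 0; constraint 4: n + k = 10, and every other listed constraint is also met.

Satisfiable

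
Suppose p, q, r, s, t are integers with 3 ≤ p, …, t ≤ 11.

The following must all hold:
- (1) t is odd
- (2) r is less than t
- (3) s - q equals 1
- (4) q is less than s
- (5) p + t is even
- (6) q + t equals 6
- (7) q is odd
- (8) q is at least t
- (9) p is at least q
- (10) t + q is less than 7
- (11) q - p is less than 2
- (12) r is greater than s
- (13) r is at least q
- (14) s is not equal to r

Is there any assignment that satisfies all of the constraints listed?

Unsatisfiable

Constraints 2, 4, 8, and 12 give q < s, s < r, r < t, t ≤ q. Chaining: q < s < r < t ≤ q, which forces q < q — impossible.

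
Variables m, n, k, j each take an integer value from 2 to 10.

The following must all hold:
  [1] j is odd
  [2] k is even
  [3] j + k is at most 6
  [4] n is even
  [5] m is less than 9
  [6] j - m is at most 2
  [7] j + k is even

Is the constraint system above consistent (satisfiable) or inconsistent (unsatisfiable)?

Unsatisfiable

Constraint 1 makes j odd and constraint 2 makes k even, so j + k must be odd. Constraint 7 says j + k is even — contradiction.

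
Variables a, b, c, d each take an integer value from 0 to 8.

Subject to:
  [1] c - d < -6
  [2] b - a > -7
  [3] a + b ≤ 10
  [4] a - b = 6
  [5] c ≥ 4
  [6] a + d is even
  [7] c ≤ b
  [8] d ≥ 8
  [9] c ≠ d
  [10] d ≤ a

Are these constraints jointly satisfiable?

From constraints 8 and 10: a ≥ d ≥ 8. From constraints 5 and 7: b ≥ c ≥ 4. Hence a + b ≥ 12. But constraint 3 requires a + b ≤ 10, and 10 < 12. Contradiction.

Unsatisfiable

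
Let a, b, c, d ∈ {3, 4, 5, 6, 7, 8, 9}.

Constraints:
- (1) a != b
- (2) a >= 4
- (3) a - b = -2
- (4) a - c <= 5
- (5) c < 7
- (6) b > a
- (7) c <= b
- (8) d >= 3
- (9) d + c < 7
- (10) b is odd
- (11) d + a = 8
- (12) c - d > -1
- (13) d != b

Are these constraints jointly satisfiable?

Satisfiable

Take a = 5, b = 7, c = 3, d = 3. Then constraint 3: a - b = -2; constraint 4: a - c = 2; constraint 9: d + c = 6, and every other listed constraint is also met.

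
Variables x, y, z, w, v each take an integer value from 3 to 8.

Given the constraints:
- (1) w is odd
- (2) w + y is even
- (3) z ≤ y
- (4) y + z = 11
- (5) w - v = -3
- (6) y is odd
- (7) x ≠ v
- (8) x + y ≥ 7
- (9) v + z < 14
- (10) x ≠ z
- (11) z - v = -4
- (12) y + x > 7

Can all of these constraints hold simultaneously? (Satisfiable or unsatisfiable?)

Satisfiable

Setting (x, y, z, w, v) = (3, 7, 4, 5, 8) satisfies everything: constraint 4: y + z = 11; constraint 5: w - v = -3; constraint 8: x + y = 10, and the others follow.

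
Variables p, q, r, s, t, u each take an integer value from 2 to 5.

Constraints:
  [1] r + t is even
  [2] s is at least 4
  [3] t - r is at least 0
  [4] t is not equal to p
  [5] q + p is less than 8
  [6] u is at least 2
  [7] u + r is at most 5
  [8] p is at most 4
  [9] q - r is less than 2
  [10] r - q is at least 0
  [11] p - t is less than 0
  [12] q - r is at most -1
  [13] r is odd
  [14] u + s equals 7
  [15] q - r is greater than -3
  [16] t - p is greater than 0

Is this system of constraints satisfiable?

Try p = 4, q = 2, r = 3, s = 5, t = 5, u = 2.
Check constraint 3: t - r = 2; constraint 5: q + p = 6. The remaining constraints are straightforward to verify.

Satisfiable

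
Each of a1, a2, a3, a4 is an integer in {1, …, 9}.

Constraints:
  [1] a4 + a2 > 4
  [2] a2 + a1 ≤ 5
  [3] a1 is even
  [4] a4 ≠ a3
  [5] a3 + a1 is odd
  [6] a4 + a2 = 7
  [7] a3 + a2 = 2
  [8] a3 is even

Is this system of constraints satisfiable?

Constraint 8 makes a3 even and constraint 3 makes a1 even, so a3 + a1 must be even. Constraint 5 says a3 + a1 is odd — contradiction.

Unsatisfiable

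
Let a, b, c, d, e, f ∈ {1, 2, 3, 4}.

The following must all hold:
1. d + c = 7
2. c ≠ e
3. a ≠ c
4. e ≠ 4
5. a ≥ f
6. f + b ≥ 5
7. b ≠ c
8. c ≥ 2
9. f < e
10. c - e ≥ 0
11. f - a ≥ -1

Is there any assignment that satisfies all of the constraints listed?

One satisfying assignment is a = 2, b = 3, c = 4, d = 3, e = 3, f = 2.
For the less obvious constraints — constraint 1: d + c = 7; constraint 6: f + b = 5; constraint 10: c - e = 1 — and the others hold by inspection.

Satisfiable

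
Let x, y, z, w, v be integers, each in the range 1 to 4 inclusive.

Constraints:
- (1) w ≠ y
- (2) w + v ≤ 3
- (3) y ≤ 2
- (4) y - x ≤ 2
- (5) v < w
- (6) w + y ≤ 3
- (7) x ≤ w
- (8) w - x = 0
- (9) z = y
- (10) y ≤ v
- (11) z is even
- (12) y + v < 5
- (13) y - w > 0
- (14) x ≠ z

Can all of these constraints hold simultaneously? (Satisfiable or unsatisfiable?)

Constraints 5, 10, and 13 give v < w, w < y, y ≤ v. Chaining: v < w < y ≤ v, which forces v < v — impossible.

Unsatisfiable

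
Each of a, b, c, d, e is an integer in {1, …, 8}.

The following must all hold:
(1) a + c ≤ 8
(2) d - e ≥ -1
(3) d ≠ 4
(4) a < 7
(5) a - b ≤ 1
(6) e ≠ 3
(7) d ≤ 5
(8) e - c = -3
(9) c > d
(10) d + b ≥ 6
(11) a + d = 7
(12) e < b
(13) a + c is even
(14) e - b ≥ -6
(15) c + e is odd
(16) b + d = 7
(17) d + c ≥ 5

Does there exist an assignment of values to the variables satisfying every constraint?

Satisfiable

Setting (a, b, c, d, e) = (4, 4, 4, 3, 1) satisfies everything: constraint 1: a + c = 8; constraint 2: d - e = 2; constraint 5: a - b = 0, and the others follow.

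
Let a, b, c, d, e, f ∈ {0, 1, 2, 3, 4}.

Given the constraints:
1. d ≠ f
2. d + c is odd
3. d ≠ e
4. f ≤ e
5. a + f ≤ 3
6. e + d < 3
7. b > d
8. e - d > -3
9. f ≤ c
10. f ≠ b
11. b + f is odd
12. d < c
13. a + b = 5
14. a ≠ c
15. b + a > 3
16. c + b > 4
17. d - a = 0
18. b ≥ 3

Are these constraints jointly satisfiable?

Satisfiable

Try a = 2, b = 3, c = 3, d = 2, e = 0, f = 0.
Check constraint 5: a + f = 2; constraint 6: e + d = 2; constraint 8: e - d = -2. The remaining constraints are straightforward to verify.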